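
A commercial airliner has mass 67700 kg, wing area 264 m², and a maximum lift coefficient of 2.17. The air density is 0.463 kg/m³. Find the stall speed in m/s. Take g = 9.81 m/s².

Weight W = mg = 67700 × 9.81 = 6.641×10^5 N.
From L = ½ρV²S·CL,max = W: V_stall = √(2W/(ρSCL,max)) = √(2·6.641×10^5/(0.463·264·2.17))
V_stall = √5008 = 70.8 m/s

V_stall = 70.8 m/s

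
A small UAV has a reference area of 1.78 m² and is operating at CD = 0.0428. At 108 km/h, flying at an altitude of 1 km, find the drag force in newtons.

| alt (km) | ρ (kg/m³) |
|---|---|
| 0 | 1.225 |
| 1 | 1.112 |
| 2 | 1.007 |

D = 38.1 N

At 1 km, from the table: ρ = 1.112 kg/m³.
Convert speed: v = 108 km/h ÷ 3.6 = 30 m/s.
D = ½ρv²S·CD = ½ × 1.112 × 30² × 1.78 × 0.0428 = 38.1 N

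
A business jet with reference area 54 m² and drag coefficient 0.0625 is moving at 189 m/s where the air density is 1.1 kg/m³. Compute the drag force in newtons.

D = ½ρv²S·CD = ½ × 1.1 × 189² × 54 × 0.0625 = 66300 N ≈ 66.3 kN

D = 66300 N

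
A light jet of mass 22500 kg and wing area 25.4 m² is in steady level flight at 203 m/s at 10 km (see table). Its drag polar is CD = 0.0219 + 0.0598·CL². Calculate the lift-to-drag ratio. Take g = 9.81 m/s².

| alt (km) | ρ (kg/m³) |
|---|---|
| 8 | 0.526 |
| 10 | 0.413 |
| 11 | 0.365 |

L/D = 12.1

At 10 km, from the table: ρ = 0.413 kg/m³.
In steady level flight, lift balances weight: W = mg = 22500 × 9.81 = 2.2072×10^5 N.
Dynamic pressure q = 0.5 × 0.413 × 203² = 8510 Pa.
CL = 2W/(ρv²S) = 2×2.2072×10^5/(0.413×203²×25.4) = 1.021.
CD = 0.0219 + 0.0598 × 1.021² = 0.08426.
L/D = CL/CD = 1.021 / 0.08426 = 12.1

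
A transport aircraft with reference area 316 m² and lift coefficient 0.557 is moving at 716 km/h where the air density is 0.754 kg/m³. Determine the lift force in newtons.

Convert speed: v = 716 km/h ÷ 3.6 = 198.9 m/s.
L = ½ρv²S·CL = ½ × 0.754 × 198.9² × 316 × 0.557 = 2.62×10^6 N ≈ 2620 kN

L = 2.62×10^6 N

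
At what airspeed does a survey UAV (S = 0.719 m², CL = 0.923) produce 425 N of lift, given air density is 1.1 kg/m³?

v = 34.1 m/s

L = ½ρv²S·CL ⇒ v = √(2L/(ρ·S·CL))
v = √(2 × 425 / (1.1 × 0.719 × 0.923)) = √1164 = 34.1 m/s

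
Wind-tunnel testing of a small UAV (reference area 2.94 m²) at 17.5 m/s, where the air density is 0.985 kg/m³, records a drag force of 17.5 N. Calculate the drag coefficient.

From D = ½ρv²S·CD, rearranging gives CD = 2D/(ρv²S).
CD = 2 × 17.5 / (0.985 × 17.5² × 2.94) = 0.0395

CD = 0.0395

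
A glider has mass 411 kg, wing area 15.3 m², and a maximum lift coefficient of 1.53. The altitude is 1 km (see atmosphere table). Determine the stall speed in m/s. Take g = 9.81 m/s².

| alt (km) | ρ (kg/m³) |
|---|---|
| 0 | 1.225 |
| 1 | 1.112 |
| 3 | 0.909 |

At 1 km, from the table: ρ = 1.112 kg/m³.
Weight W = mg = 411 × 9.81 = 4032 N.
V_stall = √(2W/(ρ·S·CL,max)) = √(2 × 4032 / (1.112 × 15.3 × 1.53))
V_stall = √309.8 = 17.6 m/s

V_stall = 17.6 m/s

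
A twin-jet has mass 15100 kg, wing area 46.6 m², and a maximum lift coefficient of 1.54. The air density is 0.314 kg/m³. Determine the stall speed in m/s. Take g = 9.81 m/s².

V_stall = 115 m/s

At stall, lift equals weight: L = W = m·g = 15100 × 9.81 = 1.481×10^5 N.
From L = ½ρV²S·CL,max = W: V_stall = √(2W/(ρSCL,max)) = √(2·1.481×10^5/(0.314·46.6·1.54))
V_stall = √13150 = 115 m/s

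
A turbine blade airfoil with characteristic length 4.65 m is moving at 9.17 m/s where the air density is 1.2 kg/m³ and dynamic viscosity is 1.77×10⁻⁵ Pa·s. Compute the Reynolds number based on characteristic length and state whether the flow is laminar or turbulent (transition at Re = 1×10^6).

Re = ρ·v·c/μ = 1.2 × 9.17 × 4.65 / (1.77×10⁻⁵) = 2.89×10^6
Since 2.89×10^6 > 1×10^6, the flow is turbulent.

Re = 2.89×10^6 (turbulent)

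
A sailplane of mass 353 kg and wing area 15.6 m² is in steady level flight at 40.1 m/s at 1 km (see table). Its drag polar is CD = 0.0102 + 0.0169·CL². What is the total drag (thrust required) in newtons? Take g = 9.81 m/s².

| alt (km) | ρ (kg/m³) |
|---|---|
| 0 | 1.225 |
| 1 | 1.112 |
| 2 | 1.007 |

D = 157 N

At 1 km, from the table: ρ = 1.112 kg/m³.
Level flight ⇒ L = W = m·g = 353 × 9.81 = 3462.9 N.
Dynamic pressure q = 0.5 × 1.112 × 40.1² = 894.1 Pa.
CL = W/(q·S) = 3462.9 / (894.1 × 15.6) = 0.2483.
CD = 0.0102 + 0.0169 × 0.2483² = 0.01124.
D = q·S·CD = 894.1 × 15.6 × 0.01124 = 156.8 N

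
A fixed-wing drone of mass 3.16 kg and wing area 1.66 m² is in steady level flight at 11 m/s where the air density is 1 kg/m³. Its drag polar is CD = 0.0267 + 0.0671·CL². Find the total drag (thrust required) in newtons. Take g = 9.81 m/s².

D = 3.32 N

Level flight ⇒ L = W = m·g = 3.16 × 9.81 = 31 N.
Dynamic pressure q = 0.5 × 1 × 11² = 60.5 Pa.
CL = 2W/(ρv²S) = 2×31/(1×11²×1.66) = 0.3087.
CD = 0.0267 + 0.0671 × 0.3087² = 0.03309.
D = q·S·CD = 60.5 × 1.66 × 0.03309 = 3.324 N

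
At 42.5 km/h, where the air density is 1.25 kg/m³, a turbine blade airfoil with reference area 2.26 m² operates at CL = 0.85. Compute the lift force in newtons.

Convert speed: v = 42.5 km/h ÷ 3.6 = 11.81 m/s.
L = ½ρv²S·CL = ½ × 1.25 × 11.81² × 2.26 × 0.85 = 167 N

L = 167 N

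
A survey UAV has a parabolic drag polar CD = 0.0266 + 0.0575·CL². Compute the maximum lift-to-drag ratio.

(L/D)max = 12.8

For CD = CD0 + K·CL², (L/D)max occurs at CL* = √(CD0/K) and equals 1/(2√(K·CD0)).
(L/D)max = 1/(2√(0.0575 × 0.0266)) = 1/(2 × 0.03911) = 12.8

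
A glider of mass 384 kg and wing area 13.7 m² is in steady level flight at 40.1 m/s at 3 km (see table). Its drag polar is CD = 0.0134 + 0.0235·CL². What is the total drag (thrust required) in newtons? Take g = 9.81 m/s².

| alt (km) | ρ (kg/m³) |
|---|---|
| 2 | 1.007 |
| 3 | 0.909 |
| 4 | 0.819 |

At 3 km, from the table: ρ = 0.909 kg/m³.
Level flight ⇒ L = W = m·g = 384 × 9.81 = 3767 N.
q = ½ρv² = ½ × 0.909 × 40.1² = 730.8 Pa.
CL = 2W/(ρv²S) = 2×3767/(0.909×40.1²×13.7) = 0.3762.
CD = 0.0134 + 0.0235 × 0.3762² = 0.01673.
D = q·S·CD = 730.8 × 13.7 × 0.01673 = 167.5 N

D = 167 N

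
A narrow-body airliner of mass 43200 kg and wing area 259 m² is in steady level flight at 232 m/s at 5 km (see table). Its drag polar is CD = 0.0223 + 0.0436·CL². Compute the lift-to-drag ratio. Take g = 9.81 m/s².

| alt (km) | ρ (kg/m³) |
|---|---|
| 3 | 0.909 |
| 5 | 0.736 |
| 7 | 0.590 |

At 5 km, from the table: ρ = 0.736 kg/m³.
Level flight ⇒ L = W = m·g = 43200 × 9.81 = 4.2379×10^5 N.
Dynamic pressure q = 0.5 × 0.736 × 232² = 19810 Pa.
CL = W/(q·S) = 4.2379×10^5 / (19810 × 259) = 0.08261.
CD = 0.0223 + 0.0436 × 0.08261² = 0.0226.
L/D = CL/CD = 0.08261 / 0.0226 = 3.66

L/D = 3.66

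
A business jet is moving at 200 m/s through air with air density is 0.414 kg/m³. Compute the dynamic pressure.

q = 8280 Pa

q = ½ρv² = ½ × 0.414 × 200² = 8280 Pa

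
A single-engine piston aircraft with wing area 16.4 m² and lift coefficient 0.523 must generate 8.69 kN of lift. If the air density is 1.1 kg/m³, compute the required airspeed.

L = ½ρv²S·CL ⇒ v = √(2L/(ρ·S·CL))
v = √(2 × 8690 / (1.1 × 16.4 × 0.523)) = √1842 = 42.9 m/s

v = 42.9 m/s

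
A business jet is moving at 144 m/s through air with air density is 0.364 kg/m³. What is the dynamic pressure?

q = 3770 Pa

q = ½ρv² = ½ × 0.364 × 144² = 3770 Pa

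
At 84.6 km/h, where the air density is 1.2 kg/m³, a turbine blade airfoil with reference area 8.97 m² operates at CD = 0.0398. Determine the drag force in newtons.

Convert speed: v = 84.6 km/h ÷ 3.6 = 23.5 m/s.
Dynamic pressure q = ½ρv² = ½ × 1.2 × 23.5² = 331.3 Pa.
D = q·S·CD = 331.3 × 8.97 × 0.0398 = 118 N

D = 118 N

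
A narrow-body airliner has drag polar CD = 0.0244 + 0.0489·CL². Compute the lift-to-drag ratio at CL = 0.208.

L/D = 7.84

CD = 0.0244 + 0.0489 × 0.208² = 0.02652
L/D = CL/CD = 0.208 / 0.02652 = 7.84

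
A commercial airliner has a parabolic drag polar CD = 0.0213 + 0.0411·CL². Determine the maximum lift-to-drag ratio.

(L/D)max = 16.9

For CD = CD0 + K·CL², (L/D)max occurs at CL* = √(CD0/K) and equals 1/(2√(K·CD0)).
(L/D)max = 1/(2√(0.0411 × 0.0213)) = 1/(2 × 0.02959) = 16.9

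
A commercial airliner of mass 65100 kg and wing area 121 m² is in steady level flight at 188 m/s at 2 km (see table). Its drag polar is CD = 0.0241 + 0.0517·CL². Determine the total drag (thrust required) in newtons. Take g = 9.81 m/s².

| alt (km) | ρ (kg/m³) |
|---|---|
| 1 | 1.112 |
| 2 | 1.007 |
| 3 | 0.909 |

D = 61700 N

At 2 km, from the table: ρ = 1.007 kg/m³.
In steady level flight, lift balances weight: W = mg = 65100 × 9.81 = 6.3863×10^5 N.
q = ½ρv² = ½ × 1.007 × 188² = 17800 Pa.
CL = 2W/(ρv²S) = 2×6.3863×10^5/(1.007×188²×121) = 0.2966.
CD = 0.0241 + 0.0517 × 0.2966² = 0.02865.
D = q·S·CD = 17800 × 121 × 0.02865 = 61690 N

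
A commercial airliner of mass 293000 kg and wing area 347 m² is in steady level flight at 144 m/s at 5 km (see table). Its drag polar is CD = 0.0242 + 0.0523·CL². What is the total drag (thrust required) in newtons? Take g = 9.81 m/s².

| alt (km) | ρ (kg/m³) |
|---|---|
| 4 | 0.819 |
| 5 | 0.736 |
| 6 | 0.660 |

D = 2.27×10^5 N

At 5 km, from the table: ρ = 0.736 kg/m³.
Weight W = mg = 293000 × 9.81 = 2.8743×10^6 N; in level flight L = W.
q = ½ρv² = ½ × 0.736 × 144² = 7631 Pa.
Required CL = L/(qS) = 2.8743×10^6/(7631·347) = 1.086.
CD = 0.0242 + 0.0523 × 1.086² = 0.08583.
D = q·S·CD = 7631 × 347 × 0.08583 = 2.273×10^5 N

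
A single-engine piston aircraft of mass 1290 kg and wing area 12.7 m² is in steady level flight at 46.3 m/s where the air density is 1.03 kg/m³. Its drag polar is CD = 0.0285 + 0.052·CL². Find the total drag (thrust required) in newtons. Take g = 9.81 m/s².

In steady level flight, lift balances weight: W = mg = 1290 × 9.81 = 12655 N.
Dynamic pressure q = 0.5 × 1.03 × 46.3² = 1104 Pa.
CL = W/(q·S) = 12655 / (1104 × 12.7) = 0.9026.
CD = 0.0285 + 0.052 × 0.9026² = 0.07086.
D = q·S·CD = 1104 × 12.7 × 0.07086 = 993.5 N

D = 994 N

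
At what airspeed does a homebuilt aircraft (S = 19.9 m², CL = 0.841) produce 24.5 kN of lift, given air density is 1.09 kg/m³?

v = 51.8 m/s

L = ½ρv²S·CL ⇒ v = √(2L/(ρ·S·CL))
v = √(2 × 24500 / (1.09 × 19.9 × 0.841)) = √2686 = 51.8 m/s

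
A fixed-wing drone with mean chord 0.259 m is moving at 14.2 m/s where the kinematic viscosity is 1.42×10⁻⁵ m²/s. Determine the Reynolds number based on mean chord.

Re = 2.59×10^5

Re = v·c/ν = 14.2 × 0.259 / (1.42×10⁻⁵) = 2.59×10^5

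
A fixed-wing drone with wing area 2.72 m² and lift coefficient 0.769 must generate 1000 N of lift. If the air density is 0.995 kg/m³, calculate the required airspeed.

L = ½ρv²S·CL ⇒ v = √(2L/(ρ·S·CL))
v = √(2 × 1000 / (0.995 × 2.72 × 0.769)) = √961 = 31 m/s

v = 31 m/s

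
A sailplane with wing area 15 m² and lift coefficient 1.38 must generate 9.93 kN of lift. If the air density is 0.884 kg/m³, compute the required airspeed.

v = 32.9 m/s

L = ½ρv²S·CL ⇒ v = √(2L/(ρ·S·CL))
v = √(2 × 9930 / (0.884 × 15 × 1.38)) = √1085 = 32.9 m/s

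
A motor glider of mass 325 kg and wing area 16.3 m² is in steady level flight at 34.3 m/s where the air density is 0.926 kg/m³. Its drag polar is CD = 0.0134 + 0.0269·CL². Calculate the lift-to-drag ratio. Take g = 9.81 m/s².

L/D = 21.3

In steady level flight, lift balances weight: W = mg = 325 × 9.81 = 3188.2 N.
Dynamic pressure q = 0.5 × 0.926 × 34.3² = 544.7 Pa.
CL = 2W/(ρv²S) = 2×3188.2/(0.926×34.3²×16.3) = 0.3591.
CD = 0.0134 + 0.0269 × 0.3591² = 0.01687.
L/D = CL/CD = 0.3591 / 0.01687 = 21.3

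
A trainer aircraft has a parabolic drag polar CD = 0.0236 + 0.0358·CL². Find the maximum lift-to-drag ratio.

(L/D)max = 17.2

For CD = CD0 + K·CL², (L/D)max occurs at CL* = √(CD0/K) and equals 1/(2√(K·CD0)).
(L/D)max = 1/(2√(0.0358 × 0.0236)) = 1/(2 × 0.02907) = 17.2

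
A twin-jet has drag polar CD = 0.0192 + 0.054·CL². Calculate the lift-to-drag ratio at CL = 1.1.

L/D = 13

CD = 0.0192 + 0.054 × 1.1² = 0.08454
L/D = CL/CD = 1.1 / 0.08454 = 13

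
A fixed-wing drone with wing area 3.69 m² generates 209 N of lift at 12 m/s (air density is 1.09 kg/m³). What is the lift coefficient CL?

From L = ½ρv²S·CL, rearranging gives CL = 2L/(ρv²S).
CL = 2 × 209 / (1.09 × 12² × 3.69) = 0.722

CL = 0.722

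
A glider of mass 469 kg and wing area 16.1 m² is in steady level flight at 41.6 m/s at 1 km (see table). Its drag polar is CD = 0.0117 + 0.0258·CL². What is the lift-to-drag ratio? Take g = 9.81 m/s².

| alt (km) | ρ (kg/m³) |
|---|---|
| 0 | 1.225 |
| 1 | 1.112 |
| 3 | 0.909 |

L/D = 21.3

At 1 km, from the table: ρ = 1.112 kg/m³.
In steady level flight, lift balances weight: W = mg = 469 × 9.81 = 4600.9 N.
Dynamic pressure q = 0.5 × 1.112 × 41.6² = 962.2 Pa.
CL = W/(q·S) = 4600.9 / (962.2 × 16.1) = 0.297.
CD = 0.0117 + 0.0258 × 0.297² = 0.01398.
L/D = CL/CD = 0.297 / 0.01398 = 21.3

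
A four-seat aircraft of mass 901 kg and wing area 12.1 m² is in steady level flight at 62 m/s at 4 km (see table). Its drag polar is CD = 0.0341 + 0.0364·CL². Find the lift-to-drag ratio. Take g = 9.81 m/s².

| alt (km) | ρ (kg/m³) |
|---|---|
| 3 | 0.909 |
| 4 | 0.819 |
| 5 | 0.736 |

At 4 km, from the table: ρ = 0.819 kg/m³.
In steady level flight, lift balances weight: W = mg = 901 × 9.81 = 8838.8 N.
Dynamic pressure q = 0.5 × 0.819 × 62² = 1574 Pa.
Required CL = L/(qS) = 8838.8/(1574·12.1) = 0.4641.
CD = 0.0341 + 0.0364 × 0.4641² = 0.04194.
L/D = CL/CD = 0.4641 / 0.04194 = 11.1

L/D = 11.1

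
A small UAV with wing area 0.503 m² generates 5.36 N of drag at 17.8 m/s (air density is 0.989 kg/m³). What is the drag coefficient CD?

CD = 0.068

From D = ½ρv²S·CD, rearranging gives CD = 2D/(ρv²S).
CD = 2 × 5.36 / (0.989 × 17.8² × 0.503) = 0.068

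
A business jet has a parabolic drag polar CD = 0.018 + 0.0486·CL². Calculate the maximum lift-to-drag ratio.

For CD = CD0 + K·CL², (L/D)max occurs at CL* = √(CD0/K) and equals 1/(2√(K·CD0)).
(L/D)max = 1/(2√(0.0486 × 0.018)) = 1/(2 × 0.02958) = 16.9

(L/D)max = 16.9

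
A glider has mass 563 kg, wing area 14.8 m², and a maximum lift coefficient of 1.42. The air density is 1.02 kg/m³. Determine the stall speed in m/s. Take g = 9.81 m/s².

V_stall = 22.7 m/s

Stall occurs when L = W at CL,max. W = mg = 563 × 9.81 = 5523 N.
V_stall = √(2W/(ρ·S·CL,max)) = √(2 × 5523 / (1.02 × 14.8 × 1.42))
V_stall = √515.3 = 22.7 m/s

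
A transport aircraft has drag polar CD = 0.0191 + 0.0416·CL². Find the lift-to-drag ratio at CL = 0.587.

L/D = 17.6

CD = 0.0191 + 0.0416 × 0.587² = 0.03343
L/D = CL/CD = 0.587 / 0.03343 = 17.6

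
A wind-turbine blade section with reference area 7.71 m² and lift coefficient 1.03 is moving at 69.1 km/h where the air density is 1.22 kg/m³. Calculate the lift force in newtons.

L = 1780 N

Convert speed: v = 69.1 km/h ÷ 3.6 = 19.19 m/s.
L = ½ρv²S·CL = ½ × 1.22 × 19.19² × 7.71 × 1.03 = 1780 N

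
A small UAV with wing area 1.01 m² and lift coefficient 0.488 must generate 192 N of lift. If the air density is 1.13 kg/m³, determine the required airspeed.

L = ½ρv²S·CL ⇒ v = √(2L/(ρ·S·CL))
v = √(2 × 192 / (1.13 × 1.01 × 0.488)) = √689.5 = 26.3 m/s

v = 26.3 m/s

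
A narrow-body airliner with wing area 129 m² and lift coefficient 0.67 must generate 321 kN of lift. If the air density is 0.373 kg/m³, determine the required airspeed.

v = 141 m/s

L = ½ρv²S·CL ⇒ v = √(2L/(ρ·S·CL))
v = √(2 × 3.21×10^5 / (0.373 × 129 × 0.67)) = √19910 = 141 m/s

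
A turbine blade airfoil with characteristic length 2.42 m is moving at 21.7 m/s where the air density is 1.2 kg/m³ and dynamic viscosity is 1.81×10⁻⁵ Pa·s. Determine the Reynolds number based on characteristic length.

Re = ρ·v·c/μ = 1.2 × 21.7 × 2.42 / (1.81×10⁻⁵) = 3.48×10^6

Re = 3.48×10^6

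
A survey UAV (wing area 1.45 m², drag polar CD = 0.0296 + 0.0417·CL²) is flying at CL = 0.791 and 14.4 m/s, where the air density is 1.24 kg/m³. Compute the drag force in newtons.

D = 10.4 N

CD = 0.0296 + 0.0417 × 0.791² = 0.05569
D = ½ρv²S·CD = ½ × 1.24 × 14.4² × 1.45 × 0.05569 = 10.4 N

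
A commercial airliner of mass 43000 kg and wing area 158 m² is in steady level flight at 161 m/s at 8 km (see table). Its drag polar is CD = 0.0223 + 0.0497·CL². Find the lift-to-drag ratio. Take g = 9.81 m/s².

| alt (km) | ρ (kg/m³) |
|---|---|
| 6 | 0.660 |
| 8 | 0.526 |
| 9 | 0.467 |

L/D = 13.1

At 8 km, from the table: ρ = 0.526 kg/m³.
Level flight ⇒ L = W = m·g = 43000 × 9.81 = 4.2183×10^5 N.
q = ½ρv² = ½ × 0.526 × 161² = 6817 Pa.
CL = 2W/(ρv²S) = 2×4.2183×10^5/(0.526×161²×158) = 0.3916.
CD = 0.0223 + 0.0497 × 0.3916² = 0.02992.
L/D = CL/CD = 0.3916 / 0.02992 = 13.1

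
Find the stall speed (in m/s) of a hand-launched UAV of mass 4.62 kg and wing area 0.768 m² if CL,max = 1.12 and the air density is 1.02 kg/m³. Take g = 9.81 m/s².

V_stall = 10.2 m/s

Stall occurs when L = W at CL,max. W = mg = 4.62 × 9.81 = 45.32 N.
From L = ½ρV²S·CL,max = W: V_stall = √(2W/(ρSCL,max)) = √(2·45.32/(1.02·0.768·1.12))
V_stall = √103.3 = 10.2 m/s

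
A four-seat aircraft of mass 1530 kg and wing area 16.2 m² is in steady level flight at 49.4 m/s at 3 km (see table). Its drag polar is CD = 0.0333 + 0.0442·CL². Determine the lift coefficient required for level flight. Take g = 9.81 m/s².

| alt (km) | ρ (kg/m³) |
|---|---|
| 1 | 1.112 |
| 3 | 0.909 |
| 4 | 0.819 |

At 3 km, from the table: ρ = 0.909 kg/m³.
Level flight ⇒ L = W = m·g = 1530 × 9.81 = 15009 N.
Dynamic pressure q = 0.5 × 0.909 × 49.4² = 1109 Pa.
CL = W/(q·S) = 15009 / (1109 × 16.2) = 0.8353.

CL = 0.835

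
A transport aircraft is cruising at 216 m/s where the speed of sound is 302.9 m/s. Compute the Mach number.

M = v/a = 216 / 302.9 = 0.713

M = 0.713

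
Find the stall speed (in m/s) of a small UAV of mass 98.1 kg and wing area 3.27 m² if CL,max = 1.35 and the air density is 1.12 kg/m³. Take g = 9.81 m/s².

Stall occurs when L = W at CL,max. W = mg = 98.1 × 9.81 = 962.4 N.
From L = ½ρV²S·CL,max = W: V_stall = √(2W/(ρSCL,max)) = √(2·962.4/(1.12·3.27·1.35))
V_stall = √389.3 = 19.7 m/s

V_stall = 19.7 m/s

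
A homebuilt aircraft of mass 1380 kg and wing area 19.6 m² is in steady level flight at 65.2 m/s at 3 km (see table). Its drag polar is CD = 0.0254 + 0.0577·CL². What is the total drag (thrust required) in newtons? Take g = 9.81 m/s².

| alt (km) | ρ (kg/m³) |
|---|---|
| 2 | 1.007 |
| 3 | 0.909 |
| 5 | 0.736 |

D = 1240 N

At 3 km, from the table: ρ = 0.909 kg/m³.
Level flight ⇒ L = W = m·g = 1380 × 9.81 = 13538 N.
q = ½ρv² = ½ × 0.909 × 65.2² = 1932 Pa.
CL = W/(q·S) = 13538 / (1932 × 19.6) = 0.3575.
CD = 0.0254 + 0.0577 × 0.3575² = 0.03277.
D = q·S·CD = 1932 × 19.6 × 0.03277 = 1241 N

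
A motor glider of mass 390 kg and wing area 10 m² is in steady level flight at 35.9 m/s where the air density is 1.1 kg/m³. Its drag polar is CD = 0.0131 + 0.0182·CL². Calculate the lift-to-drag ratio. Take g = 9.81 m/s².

L/D = 29.3

In steady level flight, lift balances weight: W = mg = 390 × 9.81 = 3825.9 N.
q = ½ρv² = ½ × 1.1 × 35.9² = 708.8 Pa.
CL = W/(q·S) = 3825.9 / (708.8 × 10) = 0.5397.
CD = 0.0131 + 0.0182 × 0.5397² = 0.0184.
L/D = CL/CD = 0.5397 / 0.0184 = 29.3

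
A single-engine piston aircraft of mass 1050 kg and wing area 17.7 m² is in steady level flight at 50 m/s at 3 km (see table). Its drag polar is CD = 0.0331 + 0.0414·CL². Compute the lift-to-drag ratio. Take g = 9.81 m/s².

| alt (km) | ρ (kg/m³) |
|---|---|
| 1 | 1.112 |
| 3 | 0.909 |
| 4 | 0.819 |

L/D = 11.7

At 3 km, from the table: ρ = 0.909 kg/m³.
In steady level flight, lift balances weight: W = mg = 1050 × 9.81 = 10300 N.
Dynamic pressure q = 0.5 × 0.909 × 50² = 1136 Pa.
CL = 2W/(ρv²S) = 2×10300/(0.909×50²×17.7) = 0.5122.
CD = 0.0331 + 0.0414 × 0.5122² = 0.04396.
L/D = CL/CD = 0.5122 / 0.04396 = 11.7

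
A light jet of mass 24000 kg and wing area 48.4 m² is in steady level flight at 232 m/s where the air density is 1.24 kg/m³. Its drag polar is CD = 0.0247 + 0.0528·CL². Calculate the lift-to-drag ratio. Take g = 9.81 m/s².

L/D = 5.65

In steady level flight, lift balances weight: W = mg = 24000 × 9.81 = 2.3544×10^5 N.
q = ½ρv² = ½ × 1.24 × 232² = 33370 Pa.
Required CL = L/(qS) = 2.3544×10^5/(33370·48.4) = 0.1458.
CD = 0.0247 + 0.0528 × 0.1458² = 0.02582.
L/D = CL/CD = 0.1458 / 0.02582 = 5.65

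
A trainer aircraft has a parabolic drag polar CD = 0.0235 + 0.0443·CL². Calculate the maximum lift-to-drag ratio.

(L/D)max = 15.5

For CD = CD0 + K·CL², (L/D)max occurs at CL* = √(CD0/K) and equals 1/(2√(K·CD0)).
(L/D)max = 1/(2√(0.0443 × 0.0235)) = 1/(2 × 0.03227) = 15.5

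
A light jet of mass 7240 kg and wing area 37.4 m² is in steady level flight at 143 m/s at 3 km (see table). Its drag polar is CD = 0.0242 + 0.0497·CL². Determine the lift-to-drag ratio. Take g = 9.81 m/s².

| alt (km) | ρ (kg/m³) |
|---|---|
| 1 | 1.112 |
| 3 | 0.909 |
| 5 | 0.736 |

At 3 km, from the table: ρ = 0.909 kg/m³.
In steady level flight, lift balances weight: W = mg = 7240 × 9.81 = 71024 N.
q = ½ρv² = ½ × 0.909 × 143² = 9294 Pa.
CL = W/(q·S) = 71024 / (9294 × 37.4) = 0.2043.
CD = 0.0242 + 0.0497 × 0.2043² = 0.02627.
L/D = CL/CD = 0.2043 / 0.02627 = 7.78

L/D = 7.78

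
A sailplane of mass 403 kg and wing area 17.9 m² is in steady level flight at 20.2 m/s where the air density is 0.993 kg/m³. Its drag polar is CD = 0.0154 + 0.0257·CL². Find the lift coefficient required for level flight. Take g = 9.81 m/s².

In steady level flight, lift balances weight: W = mg = 403 × 9.81 = 3953.4 N.
Dynamic pressure q = 0.5 × 0.993 × 20.2² = 202.6 Pa.
CL = W/(q·S) = 3953.4 / (202.6 × 17.9) = 1.09.

CL = 1.09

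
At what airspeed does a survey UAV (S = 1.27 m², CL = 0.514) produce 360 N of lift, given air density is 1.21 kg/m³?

L = ½ρv²S·CL ⇒ v = √(2L/(ρ·S·CL))
v = √(2 × 360 / (1.21 × 1.27 × 0.514)) = √911.5 = 30.2 m/s

v = 30.2 m/s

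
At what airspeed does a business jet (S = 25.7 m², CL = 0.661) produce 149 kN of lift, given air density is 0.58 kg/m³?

L = ½ρv²S·CL ⇒ v = √(2L/(ρ·S·CL))
v = √(2 × 1.49×10^5 / (0.58 × 25.7 × 0.661)) = √30250 = 174 m/s

v = 174 m/s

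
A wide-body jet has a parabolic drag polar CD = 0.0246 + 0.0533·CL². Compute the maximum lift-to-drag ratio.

For CD = CD0 + K·CL², (L/D)max occurs at CL* = √(CD0/K) and equals 1/(2√(K·CD0)).
(L/D)max = 1/(2√(0.0533 × 0.0246)) = 1/(2 × 0.03621) = 13.8

(L/D)max = 13.8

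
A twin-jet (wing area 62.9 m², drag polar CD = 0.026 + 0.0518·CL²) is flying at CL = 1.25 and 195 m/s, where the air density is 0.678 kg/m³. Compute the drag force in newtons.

D = 86700 N

CD = 0.026 + 0.0518 × 1.25² = 0.1069
D = ½ρv²S·CD = ½ × 0.678 × 195² × 62.9 × 0.1069 = 86700 N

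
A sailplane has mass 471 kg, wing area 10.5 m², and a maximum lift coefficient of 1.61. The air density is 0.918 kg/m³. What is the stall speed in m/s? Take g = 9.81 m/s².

V_stall = 24.4 m/s

Stall occurs when L = W at CL,max. W = mg = 471 × 9.81 = 4621 N.
V_stall = √(2W/(ρ·S·CL,max)) = √(2 × 4621 / (0.918 × 10.5 × 1.61))
V_stall = √595.5 = 24.4 m/s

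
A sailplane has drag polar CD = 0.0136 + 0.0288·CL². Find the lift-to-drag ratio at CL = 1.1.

L/D = 22.7

CD = 0.0136 + 0.0288 × 1.1² = 0.04845
L/D = CL/CD = 1.1 / 0.04845 = 22.7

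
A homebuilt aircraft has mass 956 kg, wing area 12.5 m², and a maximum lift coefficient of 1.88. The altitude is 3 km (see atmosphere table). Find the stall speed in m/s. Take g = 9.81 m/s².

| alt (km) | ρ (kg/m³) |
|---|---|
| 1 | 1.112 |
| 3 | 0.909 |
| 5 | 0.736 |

At 3 km, from the table: ρ = 0.909 kg/m³.
Stall occurs when L = W at CL,max. W = mg = 956 × 9.81 = 9378 N.
From L = ½ρV²S·CL,max = W: V_stall = √(2W/(ρSCL,max)) = √(2·9378/(0.909·12.5·1.88))
V_stall = √878.1 = 29.6 m/s

V_stall = 29.6 m/s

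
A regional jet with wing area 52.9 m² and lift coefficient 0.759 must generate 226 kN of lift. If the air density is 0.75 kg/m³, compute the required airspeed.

L = ½ρv²S·CL ⇒ v = √(2L/(ρ·S·CL))
v = √(2 × 2.26×10^5 / (0.75 × 52.9 × 0.759)) = √15010 = 123 m/s

v = 123 m/s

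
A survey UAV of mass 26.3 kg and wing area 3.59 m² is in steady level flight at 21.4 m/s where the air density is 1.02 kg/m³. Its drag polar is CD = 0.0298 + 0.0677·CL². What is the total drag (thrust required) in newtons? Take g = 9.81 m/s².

D = 30.4 N

Level flight ⇒ L = W = m·g = 26.3 × 9.81 = 258 N.
Dynamic pressure q = 0.5 × 1.02 × 21.4² = 233.6 Pa.
CL = W/(q·S) = 258 / (233.6 × 3.59) = 0.3077.
CD = 0.0298 + 0.0677 × 0.3077² = 0.03621.
D = q·S·CD = 233.6 × 3.59 × 0.03621 = 30.36 N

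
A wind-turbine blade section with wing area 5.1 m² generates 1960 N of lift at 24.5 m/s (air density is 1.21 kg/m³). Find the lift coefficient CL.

CL = 1.06

From L = ½ρv²S·CL, rearranging gives CL = 2L/(ρv²S).
CL = 2 × 1960 / (1.21 × 24.5² × 5.1) = 1.06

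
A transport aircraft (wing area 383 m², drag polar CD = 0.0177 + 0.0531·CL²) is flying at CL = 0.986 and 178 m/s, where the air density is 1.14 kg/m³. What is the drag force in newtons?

CD = 0.0177 + 0.0531 × 0.986² = 0.06932
D = ½ρv²S·CD = ½ × 1.14 × 178² × 383 × 0.06932 = 4.8×10^5 N

D = 4.8×10^5 N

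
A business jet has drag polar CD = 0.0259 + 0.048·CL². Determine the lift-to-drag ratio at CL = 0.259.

CD = 0.0259 + 0.048 × 0.259² = 0.02912
L/D = CL/CD = 0.259 / 0.02912 = 8.89

L/D = 8.89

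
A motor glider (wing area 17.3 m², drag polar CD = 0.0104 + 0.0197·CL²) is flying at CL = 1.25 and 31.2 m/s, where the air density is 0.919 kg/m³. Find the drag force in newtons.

D = 319 N

CD = 0.0104 + 0.0197 × 1.25² = 0.04118
D = ½ρv²S·CD = ½ × 0.919 × 31.2² × 17.3 × 0.04118 = 319 N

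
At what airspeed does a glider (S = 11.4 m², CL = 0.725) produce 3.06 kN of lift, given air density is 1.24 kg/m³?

L = ½ρv²S·CL ⇒ v = √(2L/(ρ·S·CL))
v = √(2 × 3060 / (1.24 × 11.4 × 0.725)) = √597.2 = 24.4 m/s

v = 24.4 m/s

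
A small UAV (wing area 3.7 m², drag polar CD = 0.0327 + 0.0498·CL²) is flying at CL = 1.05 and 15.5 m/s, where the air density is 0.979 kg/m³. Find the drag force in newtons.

CD = 0.0327 + 0.0498 × 1.05² = 0.0876
D = ½ρv²S·CD = ½ × 0.979 × 15.5² × 3.7 × 0.0876 = 38.1 N

D = 38.1 N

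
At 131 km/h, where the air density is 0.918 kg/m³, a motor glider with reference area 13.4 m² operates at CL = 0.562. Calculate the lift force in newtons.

Convert speed: v = 131 km/h ÷ 3.6 = 36.39 m/s.
L = ½ρv²S·CL = ½ × 0.918 × 36.39² × 13.4 × 0.562 = 4580 N

L = 4580 N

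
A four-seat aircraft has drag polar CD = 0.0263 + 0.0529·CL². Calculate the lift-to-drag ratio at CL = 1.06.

CD = 0.0263 + 0.0529 × 1.06² = 0.08574
L/D = CL/CD = 1.06 / 0.08574 = 12.4

L/D = 12.4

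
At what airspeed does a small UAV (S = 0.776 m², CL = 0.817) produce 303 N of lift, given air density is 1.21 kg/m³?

L = ½ρv²S·CL ⇒ v = √(2L/(ρ·S·CL))
v = √(2 × 303 / (1.21 × 0.776 × 0.817)) = √790 = 28.1 m/s

v = 28.1 m/s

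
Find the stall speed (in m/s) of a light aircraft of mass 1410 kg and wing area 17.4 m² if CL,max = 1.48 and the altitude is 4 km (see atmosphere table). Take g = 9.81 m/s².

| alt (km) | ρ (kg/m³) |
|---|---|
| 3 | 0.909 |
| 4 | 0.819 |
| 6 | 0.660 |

At 4 km, from the table: ρ = 0.819 kg/m³.
At stall, lift equals weight: L = W = m·g = 1410 × 9.81 = 13830 N.
V_stall = √(2W/(ρ·S·CL,max)) = √(2 × 13830 / (0.819 × 17.4 × 1.48))
V_stall = √1312 = 36.2 m/s

V_stall = 36.2 m/s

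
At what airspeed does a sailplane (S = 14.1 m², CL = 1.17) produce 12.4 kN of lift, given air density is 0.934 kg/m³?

L = ½ρv²S·CL ⇒ v = √(2L/(ρ·S·CL))
v = √(2 × 12400 / (0.934 × 14.1 × 1.17)) = √1610 = 40.1 m/s

v = 40.1 m/s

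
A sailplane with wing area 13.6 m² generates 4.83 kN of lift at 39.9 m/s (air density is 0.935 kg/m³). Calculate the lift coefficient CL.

From L = ½ρv²S·CL, rearranging gives CL = 2L/(ρv²S).
CL = 2 × 4830 / (0.935 × 39.9² × 13.6) = 0.477

CL = 0.477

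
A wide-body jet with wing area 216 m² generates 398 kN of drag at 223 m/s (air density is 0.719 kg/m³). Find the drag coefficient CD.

From D = ½ρv²S·CD, rearranging gives CD = 2D/(ρv²S).
CD = 2 × 3.98×10^5 / (0.719 × 223² × 216) = 0.103

CD = 0.103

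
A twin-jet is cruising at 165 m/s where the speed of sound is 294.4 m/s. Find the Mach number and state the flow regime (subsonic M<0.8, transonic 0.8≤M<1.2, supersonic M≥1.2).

M = 0.56 (subsonic)

M = v/a = 165 / 294.4 = 0.56
M = 0.56 → subsonic.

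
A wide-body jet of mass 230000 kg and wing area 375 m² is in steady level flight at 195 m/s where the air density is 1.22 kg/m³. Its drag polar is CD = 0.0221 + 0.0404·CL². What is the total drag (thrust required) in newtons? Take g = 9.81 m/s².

Weight W = mg = 230000 × 9.81 = 2.2563×10^6 N; in level flight L = W.
Dynamic pressure q = 0.5 × 1.22 × 195² = 23200 Pa.
CL = 2W/(ρv²S) = 2×2.2563×10^6/(1.22×195²×375) = 0.2594.
CD = 0.0221 + 0.0404 × 0.2594² = 0.02482.
D = q·S·CD = 23200 × 375 × 0.02482 = 2.159×10^5 N

D = 2.16×10^5 N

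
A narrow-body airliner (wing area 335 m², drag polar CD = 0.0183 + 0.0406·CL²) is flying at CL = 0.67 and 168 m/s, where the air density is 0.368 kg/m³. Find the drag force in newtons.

CD = 0.0183 + 0.0406 × 0.67² = 0.03653
D = ½ρv²S·CD = ½ × 0.368 × 168² × 335 × 0.03653 = 63500 N

D = 63500 N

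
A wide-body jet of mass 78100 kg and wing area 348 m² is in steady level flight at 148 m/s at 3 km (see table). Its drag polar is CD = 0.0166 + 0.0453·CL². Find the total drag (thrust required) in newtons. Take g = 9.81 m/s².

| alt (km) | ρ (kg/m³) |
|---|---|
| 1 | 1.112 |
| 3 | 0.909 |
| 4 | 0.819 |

D = 65200 N

At 3 km, from the table: ρ = 0.909 kg/m³.
Weight W = mg = 78100 × 9.81 = 7.6616×10^5 N; in level flight L = W.
Dynamic pressure q = 0.5 × 0.909 × 148² = 9955 Pa.
CL = 2W/(ρv²S) = 2×7.6616×10^5/(0.909×148²×348) = 0.2211.
CD = 0.0166 + 0.0453 × 0.2211² = 0.01882.
D = q·S·CD = 9955 × 348 × 0.01882 = 65190 N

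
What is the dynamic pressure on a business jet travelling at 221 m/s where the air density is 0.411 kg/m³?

q = 10000 Pa

q = ½ρv² = ½ × 0.411 × 221² = 10000 Pa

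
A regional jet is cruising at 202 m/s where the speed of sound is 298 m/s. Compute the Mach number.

M = v/a = 202 / 298 = 0.678

M = 0.678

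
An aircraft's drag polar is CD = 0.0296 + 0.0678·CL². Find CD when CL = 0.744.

CD = 0.0296 + 0.0678 × 0.744² = 0.0296 + 0.03753 = 0.0671

CD = 0.0671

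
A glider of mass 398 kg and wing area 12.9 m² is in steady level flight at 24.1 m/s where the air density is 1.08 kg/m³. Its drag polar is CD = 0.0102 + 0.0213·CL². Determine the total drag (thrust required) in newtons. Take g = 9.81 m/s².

D = 122 N

Weight W = mg = 398 × 9.81 = 3904.4 N; in level flight L = W.
q = ½ρv² = ½ × 1.08 × 24.1² = 313.6 Pa.
Required CL = L/(qS) = 3904.4/(313.6·12.9) = 0.965.
CD = 0.0102 + 0.0213 × 0.965² = 0.03004.
D = q·S·CD = 313.6 × 12.9 × 0.03004 = 121.5 N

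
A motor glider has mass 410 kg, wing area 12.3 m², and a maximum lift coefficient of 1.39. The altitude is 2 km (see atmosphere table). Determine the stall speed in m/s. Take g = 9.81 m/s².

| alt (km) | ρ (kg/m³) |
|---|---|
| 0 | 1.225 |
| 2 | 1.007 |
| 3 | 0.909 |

V_stall = 21.6 m/s

At 2 km, from the table: ρ = 1.007 kg/m³.
Weight W = mg = 410 × 9.81 = 4022 N.
V_stall = √(2W/(ρ·S·CL,max)) = √(2 × 4022 / (1.007 × 12.3 × 1.39))
V_stall = √467.2 = 21.6 m/s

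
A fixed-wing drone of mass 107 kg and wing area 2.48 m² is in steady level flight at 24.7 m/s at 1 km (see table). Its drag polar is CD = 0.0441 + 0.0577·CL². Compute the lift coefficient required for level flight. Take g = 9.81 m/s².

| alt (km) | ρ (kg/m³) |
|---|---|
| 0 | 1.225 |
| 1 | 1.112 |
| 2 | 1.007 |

At 1 km, from the table: ρ = 1.112 kg/m³.
Weight W = mg = 107 × 9.81 = 1049.7 N; in level flight L = W.
q = ½ρv² = ½ × 1.112 × 24.7² = 339.2 Pa.
CL = W/(q·S) = 1049.7 / (339.2 × 2.48) = 1.248.

CL = 1.25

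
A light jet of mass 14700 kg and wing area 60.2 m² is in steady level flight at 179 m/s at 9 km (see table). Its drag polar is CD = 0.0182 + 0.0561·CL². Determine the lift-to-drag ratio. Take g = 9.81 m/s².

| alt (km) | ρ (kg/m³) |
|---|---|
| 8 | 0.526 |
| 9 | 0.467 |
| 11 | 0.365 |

At 9 km, from the table: ρ = 0.467 kg/m³.
Weight W = mg = 14700 × 9.81 = 1.4421×10^5 N; in level flight L = W.
Dynamic pressure q = 0.5 × 0.467 × 179² = 7482 Pa.
Required CL = L/(qS) = 1.4421×10^5/(7482·60.2) = 0.3202.
CD = 0.0182 + 0.0561 × 0.3202² = 0.02395.
L/D = CL/CD = 0.3202 / 0.02395 = 13.4

L/D = 13.4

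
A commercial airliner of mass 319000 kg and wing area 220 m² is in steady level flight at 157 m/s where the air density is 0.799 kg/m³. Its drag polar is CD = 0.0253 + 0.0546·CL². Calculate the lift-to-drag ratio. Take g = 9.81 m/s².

Weight W = mg = 319000 × 9.81 = 3.1294×10^6 N; in level flight L = W.
Dynamic pressure q = 0.5 × 0.799 × 157² = 9847 Pa.
CL = W/(q·S) = 3.1294×10^6 / (9847 × 220) = 1.445.
CD = 0.0253 + 0.0546 × 1.445² = 0.1392.
L/D = CL/CD = 1.445 / 0.1392 = 10.4

L/D = 10.4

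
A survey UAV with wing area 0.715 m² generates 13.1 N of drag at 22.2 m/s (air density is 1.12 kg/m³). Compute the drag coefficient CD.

From D = ½ρv²S·CD, rearranging gives CD = 2D/(ρv²S).
CD = 2 × 13.1 / (1.12 × 22.2² × 0.715) = 0.0664

CD = 0.0664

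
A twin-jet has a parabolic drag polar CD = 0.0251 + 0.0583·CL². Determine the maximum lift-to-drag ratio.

For CD = CD0 + K·CL², (L/D)max occurs at CL* = √(CD0/K) and equals 1/(2√(K·CD0)).
(L/D)max = 1/(2√(0.0583 × 0.0251)) = 1/(2 × 0.03825) = 13.1

(L/D)max = 13.1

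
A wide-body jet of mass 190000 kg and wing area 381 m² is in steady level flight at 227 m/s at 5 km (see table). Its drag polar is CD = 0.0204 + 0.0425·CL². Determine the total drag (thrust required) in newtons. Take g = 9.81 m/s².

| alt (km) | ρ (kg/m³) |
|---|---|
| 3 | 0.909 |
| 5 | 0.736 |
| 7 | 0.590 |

D = 1.68×10^5 N

At 5 km, from the table: ρ = 0.736 kg/m³.
Weight W = mg = 190000 × 9.81 = 1.8639×10^6 N; in level flight L = W.
q = ½ρv² = ½ × 0.736 × 227² = 18960 Pa.
CL = 2W/(ρv²S) = 2×1.8639×10^6/(0.736×227²×381) = 0.258.
CD = 0.0204 + 0.0425 × 0.258² = 0.02323.
D = q·S·CD = 18960 × 381 × 0.02323 = 1.678×10^5 N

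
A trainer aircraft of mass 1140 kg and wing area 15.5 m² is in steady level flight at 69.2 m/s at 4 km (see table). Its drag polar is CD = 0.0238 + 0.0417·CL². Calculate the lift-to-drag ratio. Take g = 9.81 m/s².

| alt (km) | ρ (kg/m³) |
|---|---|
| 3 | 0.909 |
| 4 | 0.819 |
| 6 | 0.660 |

At 4 km, from the table: ρ = 0.819 kg/m³.
Weight W = mg = 1140 × 9.81 = 11183 N; in level flight L = W.
Dynamic pressure q = 0.5 × 0.819 × 69.2² = 1961 Pa.
Required CL = L/(qS) = 11183/(1961·15.5) = 0.3679.
CD = 0.0238 + 0.0417 × 0.3679² = 0.02945.
L/D = CL/CD = 0.3679 / 0.02945 = 12.5

L/D = 12.5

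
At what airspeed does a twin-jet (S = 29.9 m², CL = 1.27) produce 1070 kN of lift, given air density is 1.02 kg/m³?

v = 235 m/s

L = ½ρv²S·CL ⇒ v = √(2L/(ρ·S·CL))
v = √(2 × 1.07×10^6 / (1.02 × 29.9 × 1.27)) = √55250 = 235 m/s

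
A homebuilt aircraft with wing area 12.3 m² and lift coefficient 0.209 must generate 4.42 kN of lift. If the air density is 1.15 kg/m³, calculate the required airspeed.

L = ½ρv²S·CL ⇒ v = √(2L/(ρ·S·CL))
v = √(2 × 4420 / (1.15 × 12.3 × 0.209)) = √2990 = 54.7 m/s

v = 54.7 m/s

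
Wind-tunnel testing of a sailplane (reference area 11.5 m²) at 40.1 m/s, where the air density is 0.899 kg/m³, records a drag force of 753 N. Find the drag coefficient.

From D = ½ρv²S·CD, rearranging gives CD = 2D/(ρv²S).
CD = 2 × 753 / (0.899 × 40.1² × 11.5) = 0.0906

CD = 0.0906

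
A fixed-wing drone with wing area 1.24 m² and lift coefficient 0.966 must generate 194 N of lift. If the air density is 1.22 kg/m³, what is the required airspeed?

v = 16.3 m/s

L = ½ρv²S·CL ⇒ v = √(2L/(ρ·S·CL))
v = √(2 × 194 / (1.22 × 1.24 × 0.966)) = √265.5 = 16.3 m/s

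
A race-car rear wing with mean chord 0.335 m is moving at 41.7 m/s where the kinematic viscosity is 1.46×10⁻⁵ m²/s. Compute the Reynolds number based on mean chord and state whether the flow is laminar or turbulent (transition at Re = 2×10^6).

Re = 9.57×10^5 (laminar)

Re = v·c/ν = 41.7 × 0.335 / (1.46×10⁻⁵) = 9.57×10^5
Since 9.57×10^5 < 2×10^6, the flow is laminar.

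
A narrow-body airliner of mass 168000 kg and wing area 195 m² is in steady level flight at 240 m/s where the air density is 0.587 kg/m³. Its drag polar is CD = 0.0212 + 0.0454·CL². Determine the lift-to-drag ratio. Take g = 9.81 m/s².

L/D = 15.4

In steady level flight, lift balances weight: W = mg = 168000 × 9.81 = 1.6481×10^6 N.
q = ½ρv² = ½ × 0.587 × 240² = 16910 Pa.
CL = 2W/(ρv²S) = 2×1.6481×10^6/(0.587×240²×195) = 0.4999.
CD = 0.0212 + 0.0454 × 0.4999² = 0.03255.
L/D = CL/CD = 0.4999 / 0.03255 = 15.4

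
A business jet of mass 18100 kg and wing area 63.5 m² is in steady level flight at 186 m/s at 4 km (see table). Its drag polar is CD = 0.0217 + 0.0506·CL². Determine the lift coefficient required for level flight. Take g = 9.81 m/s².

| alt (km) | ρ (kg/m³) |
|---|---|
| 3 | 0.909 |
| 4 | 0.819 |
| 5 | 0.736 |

At 4 km, from the table: ρ = 0.819 kg/m³.
In steady level flight, lift balances weight: W = mg = 18100 × 9.81 = 1.7756×10^5 N.
Dynamic pressure q = 0.5 × 0.819 × 186² = 14170 Pa.
Required CL = L/(qS) = 1.7756×10^5/(14170·63.5) = 0.1974.

CL = 0.197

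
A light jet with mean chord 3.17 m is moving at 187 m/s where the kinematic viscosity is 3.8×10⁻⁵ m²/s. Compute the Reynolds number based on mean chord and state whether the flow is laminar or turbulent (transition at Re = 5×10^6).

Re = 1.56×10^7 (turbulent)

Re = v·c/ν = 187 × 3.17 / (3.8×10⁻⁵) = 1.56×10^7
Since 1.56×10^7 > 5×10^6, the flow is turbulent.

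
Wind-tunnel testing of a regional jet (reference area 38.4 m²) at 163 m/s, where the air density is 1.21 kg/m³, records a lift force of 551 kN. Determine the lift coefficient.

From L = ½ρv²S·CL, rearranging gives CL = 2L/(ρv²S).
CL = 2 × 5.51×10^5 / (1.21 × 163² × 38.4) = 0.893

CL = 0.893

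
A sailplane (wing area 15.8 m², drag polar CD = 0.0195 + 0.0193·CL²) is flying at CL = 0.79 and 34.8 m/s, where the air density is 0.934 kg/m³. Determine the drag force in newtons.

CD = 0.0195 + 0.0193 × 0.79² = 0.03155
D = ½ρv²S·CD = ½ × 0.934 × 34.8² × 15.8 × 0.03155 = 282 N

D = 282 N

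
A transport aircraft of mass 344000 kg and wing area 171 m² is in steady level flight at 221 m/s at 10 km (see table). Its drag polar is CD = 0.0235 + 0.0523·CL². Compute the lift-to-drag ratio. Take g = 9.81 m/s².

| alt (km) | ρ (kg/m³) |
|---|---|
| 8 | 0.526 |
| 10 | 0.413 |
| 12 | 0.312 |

At 10 km, from the table: ρ = 0.413 kg/m³.
In steady level flight, lift balances weight: W = mg = 344000 × 9.81 = 3.3746×10^6 N.
q = ½ρv² = ½ × 0.413 × 221² = 10090 Pa.
CL = W/(q·S) = 3.3746×10^6 / (10090 × 171) = 1.957.
CD = 0.0235 + 0.0523 × 1.957² = 0.2237.
L/D = CL/CD = 1.957 / 0.2237 = 8.75

L/D = 8.75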